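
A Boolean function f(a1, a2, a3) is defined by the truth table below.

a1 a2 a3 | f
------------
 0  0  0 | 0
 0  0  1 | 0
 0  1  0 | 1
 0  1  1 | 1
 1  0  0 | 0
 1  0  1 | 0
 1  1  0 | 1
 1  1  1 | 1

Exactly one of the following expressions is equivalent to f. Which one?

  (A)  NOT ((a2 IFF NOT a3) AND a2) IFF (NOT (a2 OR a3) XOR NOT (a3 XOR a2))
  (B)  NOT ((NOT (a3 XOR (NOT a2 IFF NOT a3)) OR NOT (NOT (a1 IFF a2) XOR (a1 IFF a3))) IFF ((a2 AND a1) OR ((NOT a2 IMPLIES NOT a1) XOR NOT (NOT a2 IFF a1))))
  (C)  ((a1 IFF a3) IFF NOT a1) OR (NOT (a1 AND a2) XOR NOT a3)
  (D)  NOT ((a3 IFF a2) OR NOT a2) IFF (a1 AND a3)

A

(B): at (0,0,1) it gives 1, but f = 0 — eliminated.
(C): at (0,0,0) it gives 1, but f = 0 — eliminated.
(D): at (0,0,0) it gives 1, but f = 0 — eliminated.
(A) is the remaining candidate, and it agrees with f on all 8 inputs.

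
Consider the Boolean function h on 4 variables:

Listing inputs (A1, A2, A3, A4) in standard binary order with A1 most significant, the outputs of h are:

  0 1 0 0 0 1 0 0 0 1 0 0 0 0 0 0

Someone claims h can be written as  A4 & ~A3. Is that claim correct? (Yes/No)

Check the formula against h row by row:
  A1=0, A2=0, A3=0, A4=0: formula gives 0, h = 0 ✓
  A1=0, A2=0, A3=0, A4=1: formula gives 1, h = 1 ✓
  A1=0, A2=0, A3=1, A4=0: formula gives 0, h = 0 ✓
  A1=0, A2=0, A3=1, A4=1: formula gives 0, h = 0 ✓
  …
  A1=1, A2=1, A3=0, A4=1: formula gives 1, but h = 0 ✗
Row (1,1,0,1) is a counterexample, so the formula is not equivalent to h.

No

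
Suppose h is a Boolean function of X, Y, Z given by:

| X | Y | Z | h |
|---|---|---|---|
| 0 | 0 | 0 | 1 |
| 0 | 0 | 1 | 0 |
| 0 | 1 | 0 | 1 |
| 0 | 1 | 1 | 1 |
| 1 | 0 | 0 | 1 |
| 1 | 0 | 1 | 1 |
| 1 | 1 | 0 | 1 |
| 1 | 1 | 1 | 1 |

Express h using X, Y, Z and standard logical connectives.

h(X, Y, Z) = NOT ((NOT X AND NOT Y) AND Z)

Only row (0,0,1) gives 0. So h is 1 everywhere except there — the complement of the minterm ¬X·¬Y·Z.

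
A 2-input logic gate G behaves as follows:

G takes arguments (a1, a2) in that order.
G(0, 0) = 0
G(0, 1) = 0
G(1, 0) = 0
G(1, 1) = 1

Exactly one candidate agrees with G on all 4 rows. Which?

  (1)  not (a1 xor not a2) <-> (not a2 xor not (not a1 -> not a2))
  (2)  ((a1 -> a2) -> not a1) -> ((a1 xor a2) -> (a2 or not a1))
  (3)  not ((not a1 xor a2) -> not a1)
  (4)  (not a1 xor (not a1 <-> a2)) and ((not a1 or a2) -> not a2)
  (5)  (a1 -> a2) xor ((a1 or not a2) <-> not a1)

3

(1): at (0,1) it gives 1, but G = 0 — eliminated.
(2): at (0,0) it gives 1, but G = 0 — eliminated.
(4): at (0,0) it gives 1, but G = 0 — eliminated.
(5): at (0,1) it gives 1, but G = 0 — eliminated.
That leaves (3). Evaluating it on every row reproduces the table of G exactly.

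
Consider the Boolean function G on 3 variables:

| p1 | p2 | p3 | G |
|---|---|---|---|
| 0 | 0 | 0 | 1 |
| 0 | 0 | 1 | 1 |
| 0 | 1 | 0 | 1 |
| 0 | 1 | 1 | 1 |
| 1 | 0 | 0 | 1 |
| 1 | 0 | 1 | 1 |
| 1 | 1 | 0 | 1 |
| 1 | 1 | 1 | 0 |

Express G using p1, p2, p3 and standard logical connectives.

G(p1, p2, p3) = ~((p1 & p2) & p3)

The output is 0 only when every input is 1 — NAND of all inputs.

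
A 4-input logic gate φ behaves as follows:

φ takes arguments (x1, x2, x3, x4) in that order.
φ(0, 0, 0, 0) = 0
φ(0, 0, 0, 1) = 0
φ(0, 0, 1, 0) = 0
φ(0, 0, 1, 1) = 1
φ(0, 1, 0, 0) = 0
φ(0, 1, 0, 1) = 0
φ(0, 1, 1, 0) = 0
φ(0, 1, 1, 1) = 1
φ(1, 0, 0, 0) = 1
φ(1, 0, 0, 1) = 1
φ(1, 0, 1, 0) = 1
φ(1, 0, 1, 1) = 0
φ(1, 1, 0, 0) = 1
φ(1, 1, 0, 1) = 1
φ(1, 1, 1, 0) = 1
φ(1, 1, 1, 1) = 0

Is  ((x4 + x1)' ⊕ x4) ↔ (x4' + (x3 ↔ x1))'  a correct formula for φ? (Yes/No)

Yes

Check the formula against φ row by row:
  x1=0, x2=0, x3=0, x4=0: formula gives 0, φ = 0 ✓
  x1=0, x2=0, x3=0, x4=1: formula gives 0, φ = 0 ✓
  x1=0, x2=0, x3=1, x4=0: formula gives 0, φ = 0 ✓
  x1=0, x2=0, x3=1, x4=1: formula gives 1, φ = 1 ✓
  … (the remaining 12 rows also agree.)
No disagreement on any input; they are logically equivalent.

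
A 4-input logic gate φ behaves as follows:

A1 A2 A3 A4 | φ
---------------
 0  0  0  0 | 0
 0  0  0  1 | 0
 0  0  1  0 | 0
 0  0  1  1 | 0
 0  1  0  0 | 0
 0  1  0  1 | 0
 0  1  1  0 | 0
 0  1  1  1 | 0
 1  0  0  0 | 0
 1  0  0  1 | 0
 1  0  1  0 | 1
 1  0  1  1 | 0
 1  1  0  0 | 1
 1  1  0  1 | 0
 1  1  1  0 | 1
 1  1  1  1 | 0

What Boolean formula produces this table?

Collect the rows where φ=1 — (1,0,1,0), (1,1,0,0), (1,1,1,0) — and write one minterm per row: A1·¬A2·A3·¬A4, A1·A2·¬A3·¬A4, A1·A2·A3·¬A4. Their union (logical OR) reproduces the table exactly.

φ(A1, A2, A3, A4) = ((((A1 ∧ ¬A2) ∧ A3) ∧ ¬A4) ∨ (((A1 ∧ A2) ∧ ¬A3) ∧ ¬A4)) ∨ (((A1 ∧ A2) ∧ A3) ∧ ¬A4)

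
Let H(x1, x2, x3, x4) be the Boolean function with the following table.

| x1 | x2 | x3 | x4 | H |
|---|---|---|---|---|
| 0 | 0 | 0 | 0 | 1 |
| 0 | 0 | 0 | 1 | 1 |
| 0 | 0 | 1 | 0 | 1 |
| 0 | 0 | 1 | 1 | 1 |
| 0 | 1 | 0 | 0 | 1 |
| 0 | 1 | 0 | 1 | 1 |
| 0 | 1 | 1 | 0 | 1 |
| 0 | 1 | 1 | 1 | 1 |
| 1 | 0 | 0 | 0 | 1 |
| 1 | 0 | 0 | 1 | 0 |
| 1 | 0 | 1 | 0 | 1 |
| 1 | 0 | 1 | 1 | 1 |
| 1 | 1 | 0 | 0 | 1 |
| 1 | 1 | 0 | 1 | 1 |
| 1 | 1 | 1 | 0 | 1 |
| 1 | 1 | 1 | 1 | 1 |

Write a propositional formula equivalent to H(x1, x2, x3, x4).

H is 0 on exactly one input, (1,0,0,1), whose minterm is x1·¬x2·¬x3·x4. So H is the negation of that single conjunction.

H(x1, x2, x3, x4) = (((x1 · x2') · x3') · x4)'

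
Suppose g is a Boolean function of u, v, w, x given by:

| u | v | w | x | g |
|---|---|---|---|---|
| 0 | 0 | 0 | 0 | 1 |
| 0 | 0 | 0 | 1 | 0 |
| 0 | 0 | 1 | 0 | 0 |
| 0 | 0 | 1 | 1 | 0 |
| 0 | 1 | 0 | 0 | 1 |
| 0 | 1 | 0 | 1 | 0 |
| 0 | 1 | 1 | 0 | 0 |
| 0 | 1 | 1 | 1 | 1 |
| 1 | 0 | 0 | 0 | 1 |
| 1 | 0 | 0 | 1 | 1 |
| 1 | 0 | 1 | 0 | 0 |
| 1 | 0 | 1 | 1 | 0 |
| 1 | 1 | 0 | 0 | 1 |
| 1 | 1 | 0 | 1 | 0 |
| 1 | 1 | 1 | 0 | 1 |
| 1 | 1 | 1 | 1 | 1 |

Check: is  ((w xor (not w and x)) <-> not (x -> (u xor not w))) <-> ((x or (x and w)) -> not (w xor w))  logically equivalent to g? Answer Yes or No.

No

Test each input against both g and the formula:
  u=0, v=0, w=0, x=0: formula gives 1, g = 1 ✓
  u=0, v=0, w=0, x=1: formula gives 0, g = 0 ✓
  u=0, v=0, w=1, x=0: formula gives 0, g = 0 ✓
  u=0, v=0, w=1, x=1: formula gives 1, but g = 0 ✗
A single disagreement suffices: at (0,0,1,1) they differ, so the formula does not compute g.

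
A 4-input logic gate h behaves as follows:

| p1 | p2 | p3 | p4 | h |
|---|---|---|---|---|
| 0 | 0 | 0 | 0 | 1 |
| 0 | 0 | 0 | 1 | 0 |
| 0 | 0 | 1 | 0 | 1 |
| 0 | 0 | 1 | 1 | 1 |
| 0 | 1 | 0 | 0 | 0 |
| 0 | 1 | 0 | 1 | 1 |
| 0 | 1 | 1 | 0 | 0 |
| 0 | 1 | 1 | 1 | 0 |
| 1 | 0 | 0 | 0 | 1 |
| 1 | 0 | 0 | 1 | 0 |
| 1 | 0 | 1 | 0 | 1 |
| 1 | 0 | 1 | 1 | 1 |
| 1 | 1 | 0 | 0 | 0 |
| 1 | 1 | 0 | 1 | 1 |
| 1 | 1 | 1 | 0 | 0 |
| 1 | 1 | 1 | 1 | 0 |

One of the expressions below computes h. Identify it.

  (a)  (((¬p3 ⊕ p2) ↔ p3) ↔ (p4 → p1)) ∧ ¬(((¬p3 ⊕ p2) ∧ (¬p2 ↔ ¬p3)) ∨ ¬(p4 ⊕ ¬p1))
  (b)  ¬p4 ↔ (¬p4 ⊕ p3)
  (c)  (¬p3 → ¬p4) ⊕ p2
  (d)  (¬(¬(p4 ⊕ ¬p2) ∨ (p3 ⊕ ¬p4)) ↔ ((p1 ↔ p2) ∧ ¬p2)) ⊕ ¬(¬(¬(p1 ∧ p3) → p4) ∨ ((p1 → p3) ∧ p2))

c

(a) fails at (0,0,0,0): the formula yields 0, h is 1.
(b) fails at (0,0,0,1): the formula yields 1, h is 0.
(d) fails at (0,0,0,0): the formula yields 0, h is 1.
That leaves (c). Evaluating it on every row reproduces the table of h exactly.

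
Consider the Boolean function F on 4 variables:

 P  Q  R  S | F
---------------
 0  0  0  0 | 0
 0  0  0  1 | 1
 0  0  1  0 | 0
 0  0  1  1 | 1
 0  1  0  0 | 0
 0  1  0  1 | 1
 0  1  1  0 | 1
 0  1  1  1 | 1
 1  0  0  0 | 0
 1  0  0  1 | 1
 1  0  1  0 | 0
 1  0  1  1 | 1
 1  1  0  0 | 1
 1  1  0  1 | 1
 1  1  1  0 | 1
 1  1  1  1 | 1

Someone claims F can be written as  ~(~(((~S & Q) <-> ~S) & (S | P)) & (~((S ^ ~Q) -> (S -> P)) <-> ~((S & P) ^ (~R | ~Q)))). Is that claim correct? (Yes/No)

Yes

Test each input against both F and the formula:
  P=0, Q=0, R=0, S=0: formula gives 0, F = 0 ✓
  P=0, Q=0, R=0, S=1: formula gives 1, F = 1 ✓
  P=0, Q=0, R=1, S=0: formula gives 0, F = 0 ✓
  P=0, Q=0, R=1, S=1: formula gives 1, F = 1 ✓
  …and likewise for the remaining 12 rows.
No disagreement on any input; they are logically equivalent.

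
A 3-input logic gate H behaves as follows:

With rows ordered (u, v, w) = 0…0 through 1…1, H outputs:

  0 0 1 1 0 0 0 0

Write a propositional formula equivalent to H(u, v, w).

The 1-rows are (0,1,0), (0,1,1). Each contributes one minterm — ¬u·v·¬w; ¬u·v·w — and their disjunction is a sum-of-products form of H.

H(u, v, w) = ((NOT u AND v) AND NOT w) OR ((NOT u AND v) AND w)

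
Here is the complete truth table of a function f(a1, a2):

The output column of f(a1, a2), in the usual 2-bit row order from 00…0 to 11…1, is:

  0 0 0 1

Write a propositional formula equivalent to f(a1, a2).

The output is 1 only when every input is 1 — the AND of all inputs.

f(a1, a2) = a1 and a2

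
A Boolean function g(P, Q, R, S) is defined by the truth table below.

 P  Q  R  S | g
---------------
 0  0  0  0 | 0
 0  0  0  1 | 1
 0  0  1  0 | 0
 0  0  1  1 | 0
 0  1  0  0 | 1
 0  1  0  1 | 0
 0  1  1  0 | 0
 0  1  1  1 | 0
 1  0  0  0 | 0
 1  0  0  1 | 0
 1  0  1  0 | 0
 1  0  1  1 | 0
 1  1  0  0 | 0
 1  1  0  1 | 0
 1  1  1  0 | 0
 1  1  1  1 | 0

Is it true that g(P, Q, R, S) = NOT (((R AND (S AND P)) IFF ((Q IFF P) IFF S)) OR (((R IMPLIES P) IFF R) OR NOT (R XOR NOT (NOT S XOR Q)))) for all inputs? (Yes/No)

Test each input against both g and the formula:
  P=0, Q=0, R=0, S=0: formula gives 0, g = 0 ✓
  P=0, Q=0, R=0, S=1: formula gives 1, g = 1 ✓
  P=0, Q=0, R=1, S=0: formula gives 0, g = 0 ✓
  P=0, Q=0, R=1, S=1: formula gives 0, g = 0 ✓
  …and likewise for the remaining 12 rows.
Every row agrees, so the formula is equivalent.

Yes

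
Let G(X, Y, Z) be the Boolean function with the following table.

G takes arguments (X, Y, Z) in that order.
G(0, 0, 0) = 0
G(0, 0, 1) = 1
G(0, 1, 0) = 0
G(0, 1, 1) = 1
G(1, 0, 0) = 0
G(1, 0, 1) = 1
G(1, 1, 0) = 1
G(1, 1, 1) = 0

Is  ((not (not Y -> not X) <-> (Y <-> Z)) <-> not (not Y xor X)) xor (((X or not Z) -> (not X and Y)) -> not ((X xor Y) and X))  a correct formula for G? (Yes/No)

Evaluate ((not (not Y -> not X) <-> (Y <-> Z)) <-> not (not Y xor X)) xor (((X or not Z) -> (not X and Y)) -> not ((X xor Y) and X)) on each row and compare to G:
  X=0, Y=0, Z=0: formula gives 0, G = 0 ✓
  X=0, Y=0, Z=1: formula gives 1, G = 1 ✓
  X=0, Y=1, Z=0: formula gives 0, G = 0 ✓
  X=0, Y=1, Z=1: formula gives 1, G = 1 ✓
  X=1, Y=0, Z=0: formula gives 0, G = 0 ✓
  …and likewise for the remaining 3 rows.
No disagreement on any input; they are logically equivalent.

Yes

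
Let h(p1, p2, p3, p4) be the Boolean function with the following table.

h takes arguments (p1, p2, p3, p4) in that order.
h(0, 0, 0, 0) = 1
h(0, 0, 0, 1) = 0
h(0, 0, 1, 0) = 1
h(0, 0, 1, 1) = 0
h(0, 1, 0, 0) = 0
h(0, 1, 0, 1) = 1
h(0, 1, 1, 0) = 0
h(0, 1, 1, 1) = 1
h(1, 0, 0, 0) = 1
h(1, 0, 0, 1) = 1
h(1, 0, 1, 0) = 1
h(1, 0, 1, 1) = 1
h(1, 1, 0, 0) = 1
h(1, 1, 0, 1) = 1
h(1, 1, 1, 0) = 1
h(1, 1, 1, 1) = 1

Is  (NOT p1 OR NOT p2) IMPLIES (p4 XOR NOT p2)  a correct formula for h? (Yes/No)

No

Check the formula against h row by row:
  p1=0, p2=0, p3=0, p4=0: formula gives 1, h = 1 ✓
  p1=0, p2=0, p3=0, p4=1: formula gives 0, h = 0 ✓
  p1=0, p2=0, p3=1, p4=0: formula gives 1, h = 1 ✓
  p1=0, p2=0, p3=1, p4=1: formula gives 0, h = 0 ✓
  …
  p1=1, p2=0, p3=0, p4=1: formula gives 0, but h = 1 ✗
A single disagreement suffices: at (1,0,0,1) they differ, so the formula does not compute h.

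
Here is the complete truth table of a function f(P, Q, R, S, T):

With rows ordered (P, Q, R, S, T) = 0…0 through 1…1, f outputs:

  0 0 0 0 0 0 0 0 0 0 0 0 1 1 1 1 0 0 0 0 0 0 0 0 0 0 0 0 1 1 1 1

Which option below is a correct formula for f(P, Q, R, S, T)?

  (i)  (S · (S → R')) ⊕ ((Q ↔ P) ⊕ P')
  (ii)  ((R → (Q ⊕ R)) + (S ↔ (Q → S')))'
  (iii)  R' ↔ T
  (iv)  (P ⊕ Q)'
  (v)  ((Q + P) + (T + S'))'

ii

(i) disagrees with f on (0,0,0,1,0) (formula → 1, table → 0); rule it out.
(iii) disagrees with f on (0,0,0,0,1) (formula → 1, table → 0); rule it out.
(iv) disagrees with f on (0,0,0,0,0) (formula → 1, table → 0); rule it out.
(v) disagrees with f on (0,0,0,1,0) (formula → 1, table → 0); rule it out.
That leaves (ii). Evaluating it on every row reproduces the table of f exactly.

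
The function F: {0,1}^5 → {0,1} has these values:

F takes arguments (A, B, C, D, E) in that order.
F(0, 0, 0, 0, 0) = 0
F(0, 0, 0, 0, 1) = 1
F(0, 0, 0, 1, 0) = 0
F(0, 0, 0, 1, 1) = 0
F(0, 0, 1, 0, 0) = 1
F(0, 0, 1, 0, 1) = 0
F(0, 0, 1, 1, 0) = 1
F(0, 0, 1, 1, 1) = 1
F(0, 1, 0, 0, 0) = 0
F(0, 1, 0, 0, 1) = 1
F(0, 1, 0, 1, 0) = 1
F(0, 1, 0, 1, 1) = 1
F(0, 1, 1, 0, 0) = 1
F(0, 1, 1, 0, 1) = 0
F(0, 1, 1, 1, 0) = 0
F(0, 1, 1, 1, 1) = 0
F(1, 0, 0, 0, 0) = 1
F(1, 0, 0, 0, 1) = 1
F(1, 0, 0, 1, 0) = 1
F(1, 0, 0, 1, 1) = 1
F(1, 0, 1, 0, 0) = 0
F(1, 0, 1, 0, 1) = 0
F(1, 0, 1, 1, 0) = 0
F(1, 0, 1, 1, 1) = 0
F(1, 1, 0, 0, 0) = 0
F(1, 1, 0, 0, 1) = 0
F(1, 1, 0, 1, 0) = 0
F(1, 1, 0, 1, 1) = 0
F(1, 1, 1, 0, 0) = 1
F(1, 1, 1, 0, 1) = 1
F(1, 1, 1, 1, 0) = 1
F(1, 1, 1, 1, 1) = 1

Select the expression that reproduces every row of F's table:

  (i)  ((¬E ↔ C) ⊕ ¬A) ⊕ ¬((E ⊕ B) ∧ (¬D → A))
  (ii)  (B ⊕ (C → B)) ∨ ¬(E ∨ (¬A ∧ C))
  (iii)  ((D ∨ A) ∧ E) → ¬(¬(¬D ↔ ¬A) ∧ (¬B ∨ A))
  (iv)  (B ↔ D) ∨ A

i

(ii) disagrees with F on (0,0,0,0,0) (formula → 1, table → 0); rule it out.
(iii) disagrees with F on (0,0,0,0,0) (formula → 1, table → 0); rule it out.
(iv) disagrees with F on (0,0,0,0,0) (formula → 1, table → 0); rule it out.
(i) is the remaining candidate, and it agrees with F on all 32 inputs.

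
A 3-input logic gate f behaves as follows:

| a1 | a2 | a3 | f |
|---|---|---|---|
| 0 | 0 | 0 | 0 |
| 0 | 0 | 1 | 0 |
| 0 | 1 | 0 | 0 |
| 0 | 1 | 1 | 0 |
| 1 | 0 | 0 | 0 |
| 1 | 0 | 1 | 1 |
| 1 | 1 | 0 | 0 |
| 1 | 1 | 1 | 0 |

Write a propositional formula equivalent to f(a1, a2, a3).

f(a1, a2, a3) = (a1 ∧ ¬a2) ∧ a3

Only row (1,0,1) gives 1. That row's minterm a1·¬a2·a3 is f directly.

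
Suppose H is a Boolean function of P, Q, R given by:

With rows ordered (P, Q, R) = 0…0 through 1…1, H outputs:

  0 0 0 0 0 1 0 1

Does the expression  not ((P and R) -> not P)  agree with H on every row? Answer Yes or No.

Check the formula against H row by row:
  P=0, Q=0, R=0: formula gives 0, H = 0 ✓
  P=0, Q=0, R=1: formula gives 0, H = 0 ✓
  P=0, Q=1, R=0: formula gives 0, H = 0 ✓
  P=0, Q=1, R=1: formula gives 0, H = 0 ✓
  P=1, Q=0, R=0: formula gives 0, H = 0 ✓
  … (the remaining 3 rows also agree.)
All 8 rows match — the expression computes H exactly.

Yes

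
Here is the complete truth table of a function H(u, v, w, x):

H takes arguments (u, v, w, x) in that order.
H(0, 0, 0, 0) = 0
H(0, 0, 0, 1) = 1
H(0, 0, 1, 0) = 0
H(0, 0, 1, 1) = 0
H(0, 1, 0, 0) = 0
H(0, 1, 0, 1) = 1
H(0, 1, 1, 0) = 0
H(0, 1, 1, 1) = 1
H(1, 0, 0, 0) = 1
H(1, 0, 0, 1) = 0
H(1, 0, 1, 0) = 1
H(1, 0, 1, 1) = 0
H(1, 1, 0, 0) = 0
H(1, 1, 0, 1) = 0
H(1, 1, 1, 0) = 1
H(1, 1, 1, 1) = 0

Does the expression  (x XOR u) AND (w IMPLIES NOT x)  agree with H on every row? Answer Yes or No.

No

Evaluate (x XOR u) AND (w IMPLIES NOT x) on each row and compare to H:
  u=0, v=0, w=0, x=0: formula gives 0, H = 0 ✓
  u=0, v=0, w=0, x=1: formula gives 1, H = 1 ✓
  u=0, v=0, w=1, x=0: formula gives 0, H = 0 ✓
  u=0, v=0, w=1, x=1: formula gives 0, H = 0 ✓
  …
  u=0, v=1, w=1, x=1: formula gives 0, but H = 1 ✗
A single disagreement suffices: at (0,1,1,1) they differ, so the formula does not compute H.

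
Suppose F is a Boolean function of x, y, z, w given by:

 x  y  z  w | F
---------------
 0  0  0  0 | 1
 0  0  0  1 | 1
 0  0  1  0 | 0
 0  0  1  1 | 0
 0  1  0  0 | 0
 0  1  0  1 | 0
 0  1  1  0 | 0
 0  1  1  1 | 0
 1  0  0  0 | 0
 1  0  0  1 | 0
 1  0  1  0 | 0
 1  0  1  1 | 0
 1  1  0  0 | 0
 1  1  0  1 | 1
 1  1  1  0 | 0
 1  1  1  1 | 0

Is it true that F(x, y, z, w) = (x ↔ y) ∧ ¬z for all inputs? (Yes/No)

No

Test each input against both F and the formula:
  x=0, y=0, z=0, w=0: formula gives 1, F = 1 ✓
  x=0, y=0, z=0, w=1: formula gives 1, F = 1 ✓
  x=0, y=0, z=1, w=0: formula gives 0, F = 0 ✓
  x=0, y=0, z=1, w=1: formula gives 0, F = 0 ✓
  …
  x=1, y=1, z=0, w=0: formula gives 1, but F = 0 ✗
A single disagreement suffices: at (1,1,0,0) they differ, so the formula does not compute F.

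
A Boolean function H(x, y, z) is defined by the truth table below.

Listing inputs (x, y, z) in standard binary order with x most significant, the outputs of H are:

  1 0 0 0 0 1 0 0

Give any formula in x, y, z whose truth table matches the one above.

Collect the rows where H=1 — (0,0,0), (1,0,1) — and write one minterm per row: ¬x·¬y·¬z, x·¬y·z. Their union (logical OR) reproduces the table exactly.

H(x, y, z) = ((~x & ~y) & ~z) | ((x & ~y) & z)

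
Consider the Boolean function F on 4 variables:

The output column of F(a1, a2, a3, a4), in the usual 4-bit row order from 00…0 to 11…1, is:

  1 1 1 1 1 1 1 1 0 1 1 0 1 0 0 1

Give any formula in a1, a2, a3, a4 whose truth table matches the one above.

F(a1, a2, a3, a4) = not ((((((a1 and not a2) and not a3) and not a4) or (((a1 and not a2) and a3) and a4)) or (((a1 and a2) and not a3) and a4)) or (((a1 and a2) and a3) and not a4))

There are just 4 zero rows: (1,0,0,0), (1,0,1,1), (1,1,0,1), (1,1,1,0). Their minterms are a1·¬a2·¬a3·¬a4, a1·¬a2·a3·a4, a1·a2·¬a3·a4, a1·a2·a3·¬a4; the OR of those covers precisely the 0-outputs, and negating it yields F.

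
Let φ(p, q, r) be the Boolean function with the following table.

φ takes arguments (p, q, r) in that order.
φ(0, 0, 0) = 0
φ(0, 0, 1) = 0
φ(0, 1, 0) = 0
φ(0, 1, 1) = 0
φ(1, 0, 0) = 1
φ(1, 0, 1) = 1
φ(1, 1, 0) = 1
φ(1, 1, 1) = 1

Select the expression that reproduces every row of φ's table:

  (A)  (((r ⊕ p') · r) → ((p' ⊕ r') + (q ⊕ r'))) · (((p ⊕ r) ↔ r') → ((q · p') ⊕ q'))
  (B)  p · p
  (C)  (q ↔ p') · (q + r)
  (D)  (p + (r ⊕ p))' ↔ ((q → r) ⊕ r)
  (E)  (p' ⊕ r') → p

(A) fails at (0,0,0): the formula yields 1, φ is 0.
(C) fails at (0,1,0): the formula yields 1, φ is 0.
(D) fails at (0,0,0): the formula yields 1, φ is 0.
(E) fails at (0,0,0): the formula yields 1, φ is 0.
That leaves (B). Evaluating it on every row reproduces the table of φ exactly.

B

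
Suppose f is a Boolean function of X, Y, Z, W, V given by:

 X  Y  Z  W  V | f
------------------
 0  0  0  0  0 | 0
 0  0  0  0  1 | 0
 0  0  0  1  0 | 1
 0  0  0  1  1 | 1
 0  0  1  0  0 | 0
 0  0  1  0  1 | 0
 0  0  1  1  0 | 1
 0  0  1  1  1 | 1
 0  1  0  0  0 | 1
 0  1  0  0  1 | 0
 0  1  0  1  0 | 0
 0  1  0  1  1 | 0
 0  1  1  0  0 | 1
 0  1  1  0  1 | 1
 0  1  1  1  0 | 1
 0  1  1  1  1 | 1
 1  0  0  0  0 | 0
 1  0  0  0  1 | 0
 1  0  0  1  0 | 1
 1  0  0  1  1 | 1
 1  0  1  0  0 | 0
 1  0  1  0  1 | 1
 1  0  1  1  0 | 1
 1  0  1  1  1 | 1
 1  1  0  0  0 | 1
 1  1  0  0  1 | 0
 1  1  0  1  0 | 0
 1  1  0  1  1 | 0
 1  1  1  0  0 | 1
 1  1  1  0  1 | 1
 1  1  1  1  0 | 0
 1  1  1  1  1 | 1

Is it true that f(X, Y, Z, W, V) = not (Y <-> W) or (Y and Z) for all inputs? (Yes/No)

Test each input against both f and the formula:
  X=0, Y=0, Z=0, W=0, V=0: formula gives 0, f = 0 ✓
  X=0, Y=0, Z=0, W=0, V=1: formula gives 0, f = 0 ✓
  X=0, Y=0, Z=0, W=1, V=0: formula gives 1, f = 1 ✓
  X=0, Y=0, Z=0, W=1, V=1: formula gives 1, f = 1 ✓
  …
  X=0, Y=1, Z=0, W=0, V=1: formula gives 1, but f = 0 ✗
Since they disagree at (0,1,0,0,1), the expression is not a correct formula for f.

No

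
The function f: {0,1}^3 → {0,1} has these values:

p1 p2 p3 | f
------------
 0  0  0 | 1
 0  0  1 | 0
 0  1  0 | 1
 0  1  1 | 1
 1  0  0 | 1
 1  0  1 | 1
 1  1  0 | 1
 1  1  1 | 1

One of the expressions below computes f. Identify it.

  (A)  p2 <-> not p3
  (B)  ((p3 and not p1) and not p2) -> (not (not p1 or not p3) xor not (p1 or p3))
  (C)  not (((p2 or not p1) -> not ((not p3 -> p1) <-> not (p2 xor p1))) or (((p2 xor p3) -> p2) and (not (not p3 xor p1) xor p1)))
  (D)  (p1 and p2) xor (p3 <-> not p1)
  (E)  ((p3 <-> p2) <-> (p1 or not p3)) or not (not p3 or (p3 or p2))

(A) fails at (0,0,0): the formula yields 0, f is 1.
(C) fails at (0,0,0): the formula yields 0, f is 1.
(D) fails at (0,0,0): the formula yields 0, f is 1.
(E) fails at (0,0,1): the formula yields 1, f is 0.
Only (B) survives; checking it on all 8 rows confirms it matches f.

B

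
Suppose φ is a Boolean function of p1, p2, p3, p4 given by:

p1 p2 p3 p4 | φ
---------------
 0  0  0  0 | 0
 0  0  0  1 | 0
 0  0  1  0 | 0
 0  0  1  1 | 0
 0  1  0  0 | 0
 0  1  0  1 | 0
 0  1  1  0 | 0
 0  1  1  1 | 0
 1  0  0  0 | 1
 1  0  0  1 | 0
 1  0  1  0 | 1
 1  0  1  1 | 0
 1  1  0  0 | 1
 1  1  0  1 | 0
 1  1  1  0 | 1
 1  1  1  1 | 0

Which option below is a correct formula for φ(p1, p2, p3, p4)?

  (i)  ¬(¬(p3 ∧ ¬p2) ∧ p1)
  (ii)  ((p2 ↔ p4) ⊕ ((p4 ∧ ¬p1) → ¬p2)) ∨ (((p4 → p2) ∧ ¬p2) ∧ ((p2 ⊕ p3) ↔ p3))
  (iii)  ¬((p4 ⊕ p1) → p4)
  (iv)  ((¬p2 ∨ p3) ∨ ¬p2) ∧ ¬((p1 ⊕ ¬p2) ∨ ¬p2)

iii

(i): at (0,0,0,0) it gives 1, but φ = 0 — eliminated.
(ii): at (0,0,0,0) it gives 1, but φ = 0 — eliminated.
(iv): at (0,1,1,0) it gives 1, but φ = 0 — eliminated.
Only (iii) survives; checking it on all 16 rows confirms it matches φ.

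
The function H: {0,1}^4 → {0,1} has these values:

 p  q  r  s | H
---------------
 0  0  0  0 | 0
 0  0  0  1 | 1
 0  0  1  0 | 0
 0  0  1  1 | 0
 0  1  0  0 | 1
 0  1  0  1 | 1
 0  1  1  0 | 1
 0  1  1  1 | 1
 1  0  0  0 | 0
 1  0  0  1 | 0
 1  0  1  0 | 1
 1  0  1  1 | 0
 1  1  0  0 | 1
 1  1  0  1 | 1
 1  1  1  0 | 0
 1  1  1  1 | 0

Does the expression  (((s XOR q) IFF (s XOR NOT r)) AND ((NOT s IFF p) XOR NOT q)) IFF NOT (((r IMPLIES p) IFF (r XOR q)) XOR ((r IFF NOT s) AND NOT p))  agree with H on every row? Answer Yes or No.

No

Evaluate (((s XOR q) IFF (s XOR NOT r)) AND ((NOT s IFF p) XOR NOT q)) IFF NOT (((r IMPLIES p) IFF (r XOR q)) XOR ((r IFF NOT s) AND NOT p)) on each row and compare to H:
  p=0, q=0, r=0, s=0: formula gives 0, H = 0 ✓
  p=0, q=0, r=0, s=1: formula gives 1, H = 1 ✓
  p=0, q=0, r=1, s=0: formula gives 0, H = 0 ✓
  p=0, q=0, r=1, s=1: formula gives 0, H = 0 ✓
  …
  p=0, q=1, r=1, s=0: formula gives 0, but H = 1 ✗
Row (0,1,1,0) is a counterexample, so the formula is not equivalent to H.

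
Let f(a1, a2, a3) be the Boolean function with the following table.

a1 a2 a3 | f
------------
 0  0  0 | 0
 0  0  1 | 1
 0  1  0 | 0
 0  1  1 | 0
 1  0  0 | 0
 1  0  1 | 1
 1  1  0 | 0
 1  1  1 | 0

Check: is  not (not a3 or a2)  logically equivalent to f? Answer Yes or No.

Yes

Check the formula against f row by row:
  a1=0, a2=0, a3=0: formula gives 0, f = 0 ✓
  a1=0, a2=0, a3=1: formula gives 1, f = 1 ✓
  a1=0, a2=1, a3=0: formula gives 0, f = 0 ✓
  a1=0, a2=1, a3=1: formula gives 0, f = 0 ✓
  a1=1, a2=0, a3=0: formula gives 0, f = 0 ✓
  …and likewise for the remaining 3 rows.
No disagreement on any input; they are logically equivalent.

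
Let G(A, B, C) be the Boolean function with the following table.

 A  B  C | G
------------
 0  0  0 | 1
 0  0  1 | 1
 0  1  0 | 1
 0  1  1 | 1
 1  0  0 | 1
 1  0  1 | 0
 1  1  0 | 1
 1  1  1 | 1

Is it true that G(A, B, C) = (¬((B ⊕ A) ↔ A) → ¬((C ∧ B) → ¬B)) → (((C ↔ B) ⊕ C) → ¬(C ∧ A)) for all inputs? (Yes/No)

Test each input against both G and the formula:
  A=0, B=0, C=0: formula gives 1, G = 1 ✓
  A=0, B=0, C=1: formula gives 1, G = 1 ✓
  A=0, B=1, C=0: formula gives 1, G = 1 ✓
  A=0, B=1, C=1: formula gives 1, G = 1 ✓
  A=1, B=0, C=0: formula gives 1, G = 1 ✓
  … (the remaining 3 rows also agree.)
Every row agrees, so the formula is equivalent.

Yes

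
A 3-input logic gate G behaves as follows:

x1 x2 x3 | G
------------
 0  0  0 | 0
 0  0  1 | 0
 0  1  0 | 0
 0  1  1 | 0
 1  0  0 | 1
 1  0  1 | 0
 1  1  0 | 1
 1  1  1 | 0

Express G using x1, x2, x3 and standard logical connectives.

The 1-rows are (1,0,0), (1,1,0). Each contributes one minterm — x1·¬x2·¬x3; x1·x2·¬x3 — and their disjunction is a sum-of-products form of G.

G(x1, x2, x3) = ((x1 AND NOT x2) AND NOT x3) OR ((x1 AND x2) AND NOT x3)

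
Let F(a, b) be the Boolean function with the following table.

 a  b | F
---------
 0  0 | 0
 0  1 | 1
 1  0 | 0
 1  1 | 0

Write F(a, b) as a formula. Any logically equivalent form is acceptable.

1 only at (0,1): NOT a AND b.

F(a, b) = NOT a AND b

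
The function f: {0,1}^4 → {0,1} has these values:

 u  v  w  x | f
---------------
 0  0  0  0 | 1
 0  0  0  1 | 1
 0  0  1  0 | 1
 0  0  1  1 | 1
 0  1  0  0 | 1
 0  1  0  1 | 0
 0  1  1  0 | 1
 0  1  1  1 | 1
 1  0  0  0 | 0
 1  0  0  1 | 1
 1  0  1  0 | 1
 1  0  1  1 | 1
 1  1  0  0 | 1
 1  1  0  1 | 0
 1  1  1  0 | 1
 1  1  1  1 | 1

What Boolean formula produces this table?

f(u, v, w, x) = ~(((((~u & v) & ~w) & x) | (((u & ~v) & ~w) & ~x)) | (((u & v) & ~w) & x))

There are just 3 zero rows: (0,1,0,1), (1,0,0,0), (1,1,0,1). Their minterms are ¬u·v·¬w·x, u·¬v·¬w·¬x, u·v·¬w·x; the OR of those covers precisely the 0-outputs, and negating it yields f.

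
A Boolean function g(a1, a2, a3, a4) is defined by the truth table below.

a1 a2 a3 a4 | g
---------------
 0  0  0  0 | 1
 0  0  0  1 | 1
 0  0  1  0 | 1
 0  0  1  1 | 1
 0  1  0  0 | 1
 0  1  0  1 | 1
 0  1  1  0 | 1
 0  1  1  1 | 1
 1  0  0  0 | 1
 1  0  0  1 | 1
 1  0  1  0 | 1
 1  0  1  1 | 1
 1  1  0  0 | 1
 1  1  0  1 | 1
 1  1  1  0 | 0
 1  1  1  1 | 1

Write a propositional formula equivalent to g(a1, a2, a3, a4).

g is 0 on exactly one input, (1,1,1,0), whose minterm is a1·a2·a3·¬a4. So g is the negation of that single conjunction.

g(a1, a2, a3, a4) = not (((a1 and a2) and a3) and not a4)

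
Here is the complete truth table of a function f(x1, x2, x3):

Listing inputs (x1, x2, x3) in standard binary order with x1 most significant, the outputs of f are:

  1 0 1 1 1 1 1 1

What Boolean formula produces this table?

Only row (0,0,1) gives 0. So f is 1 everywhere except there — the complement of the minterm ¬x1·¬x2·x3.

f(x1, x2, x3) = ¬((¬x1 ∧ ¬x2) ∧ x3)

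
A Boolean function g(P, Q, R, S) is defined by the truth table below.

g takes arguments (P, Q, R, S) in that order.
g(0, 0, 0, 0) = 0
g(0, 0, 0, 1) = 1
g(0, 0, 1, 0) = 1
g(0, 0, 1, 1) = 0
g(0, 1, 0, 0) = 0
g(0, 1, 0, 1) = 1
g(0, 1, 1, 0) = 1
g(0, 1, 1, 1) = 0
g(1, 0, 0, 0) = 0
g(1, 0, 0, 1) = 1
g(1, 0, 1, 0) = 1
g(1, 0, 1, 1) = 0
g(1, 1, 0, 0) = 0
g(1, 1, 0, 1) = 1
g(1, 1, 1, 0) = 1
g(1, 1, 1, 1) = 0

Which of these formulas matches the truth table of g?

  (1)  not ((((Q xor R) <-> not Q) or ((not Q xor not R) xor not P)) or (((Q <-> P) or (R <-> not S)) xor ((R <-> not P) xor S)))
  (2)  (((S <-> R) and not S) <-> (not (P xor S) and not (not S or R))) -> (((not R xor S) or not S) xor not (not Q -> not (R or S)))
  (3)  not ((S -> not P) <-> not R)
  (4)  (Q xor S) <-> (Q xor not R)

4

(1) disagrees with g on (0,0,0,1) (formula → 0, table → 1); rule it out.
(2) disagrees with g on (0,0,0,0) (formula → 1, table → 0); rule it out.
(3) disagrees with g on (0,0,0,1) (formula → 0, table → 1); rule it out.
Only (4) survives; checking it on all 16 rows confirms it matches g.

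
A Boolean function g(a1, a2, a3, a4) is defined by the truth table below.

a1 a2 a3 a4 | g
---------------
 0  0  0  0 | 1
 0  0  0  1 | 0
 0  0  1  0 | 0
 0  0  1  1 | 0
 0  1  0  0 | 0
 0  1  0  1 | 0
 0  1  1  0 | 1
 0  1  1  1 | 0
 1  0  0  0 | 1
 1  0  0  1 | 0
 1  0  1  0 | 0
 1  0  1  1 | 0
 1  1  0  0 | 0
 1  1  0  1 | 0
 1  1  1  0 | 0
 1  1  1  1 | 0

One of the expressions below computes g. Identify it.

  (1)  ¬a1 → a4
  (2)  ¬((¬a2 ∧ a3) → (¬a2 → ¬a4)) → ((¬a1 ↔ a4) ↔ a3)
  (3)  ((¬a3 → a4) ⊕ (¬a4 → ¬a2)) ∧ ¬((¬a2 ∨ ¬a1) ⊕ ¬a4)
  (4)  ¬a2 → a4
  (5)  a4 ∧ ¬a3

3

(1) disagrees with g on (0,0,0,0) (formula → 0, table → 1); rule it out.
(2) disagrees with g on (0,0,0,1) (formula → 1, table → 0); rule it out.
(4) disagrees with g on (0,0,0,0) (formula → 0, table → 1); rule it out.
(5) disagrees with g on (0,0,0,0) (formula → 0, table → 1); rule it out.
That leaves (3). Evaluating it on every row reproduces the table of g exactly.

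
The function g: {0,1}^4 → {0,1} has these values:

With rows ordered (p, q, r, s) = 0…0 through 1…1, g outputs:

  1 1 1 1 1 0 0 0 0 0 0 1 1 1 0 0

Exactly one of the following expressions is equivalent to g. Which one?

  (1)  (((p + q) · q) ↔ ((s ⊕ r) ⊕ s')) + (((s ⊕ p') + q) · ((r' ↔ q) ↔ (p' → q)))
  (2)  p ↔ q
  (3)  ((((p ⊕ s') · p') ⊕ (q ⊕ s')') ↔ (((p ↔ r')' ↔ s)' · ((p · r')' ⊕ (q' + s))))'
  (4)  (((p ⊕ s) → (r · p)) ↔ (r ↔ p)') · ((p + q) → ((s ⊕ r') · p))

(1): at (0,0,0,1) it gives 0, but g = 1 — eliminated.
(2): at (0,1,0,0) it gives 0, but g = 1 — eliminated.
(4): at (0,0,0,0) it gives 0, but g = 1 — eliminated.
Only (3) survives; checking it on all 16 rows confirms it matches g.

3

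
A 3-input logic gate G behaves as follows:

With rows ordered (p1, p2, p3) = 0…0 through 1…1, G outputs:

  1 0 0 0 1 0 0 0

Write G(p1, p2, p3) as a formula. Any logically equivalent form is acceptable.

Collect the rows where G=1 — (0,0,0), (1,0,0) — and write one minterm per row: ¬p1·¬p2·¬p3, p1·¬p2·¬p3. Their union (logical OR) reproduces the table exactly.

G(p1, p2, p3) = ((¬p1 ∧ ¬p2) ∧ ¬p3) ∨ ((p1 ∧ ¬p2) ∧ ¬p3)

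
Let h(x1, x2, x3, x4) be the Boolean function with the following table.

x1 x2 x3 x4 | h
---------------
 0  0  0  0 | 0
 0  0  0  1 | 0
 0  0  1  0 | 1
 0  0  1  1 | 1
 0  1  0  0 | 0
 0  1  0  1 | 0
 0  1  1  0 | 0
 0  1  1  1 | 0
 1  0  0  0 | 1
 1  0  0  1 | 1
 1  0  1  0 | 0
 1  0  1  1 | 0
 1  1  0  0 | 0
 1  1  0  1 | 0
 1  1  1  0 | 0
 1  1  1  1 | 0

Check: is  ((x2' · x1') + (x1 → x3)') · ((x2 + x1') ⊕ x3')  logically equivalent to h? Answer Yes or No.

Yes

Test each input against both h and the formula:
  x1=0, x2=0, x3=0, x4=0: formula gives 0, h = 0 ✓
  x1=0, x2=0, x3=0, x4=1: formula gives 0, h = 0 ✓
  x1=0, x2=0, x3=1, x4=0: formula gives 1, h = 1 ✓
  x1=0, x2=0, x3=1, x4=1: formula gives 1, h = 1 ✓
  … (the remaining 12 rows also agree.)
All 16 rows match — the expression computes h exactly.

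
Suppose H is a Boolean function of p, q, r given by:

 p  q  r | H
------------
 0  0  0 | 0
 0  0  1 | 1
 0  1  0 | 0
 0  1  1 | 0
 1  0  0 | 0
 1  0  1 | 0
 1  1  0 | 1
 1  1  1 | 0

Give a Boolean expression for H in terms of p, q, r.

The 1-rows are (0,0,1), (1,1,0). Each contributes one minterm — ¬p·¬q·r; p·q·¬r — and their disjunction is a sum-of-products form of H.

H(p, q, r) = ((~p & ~q) & r) | ((p & q) & ~r)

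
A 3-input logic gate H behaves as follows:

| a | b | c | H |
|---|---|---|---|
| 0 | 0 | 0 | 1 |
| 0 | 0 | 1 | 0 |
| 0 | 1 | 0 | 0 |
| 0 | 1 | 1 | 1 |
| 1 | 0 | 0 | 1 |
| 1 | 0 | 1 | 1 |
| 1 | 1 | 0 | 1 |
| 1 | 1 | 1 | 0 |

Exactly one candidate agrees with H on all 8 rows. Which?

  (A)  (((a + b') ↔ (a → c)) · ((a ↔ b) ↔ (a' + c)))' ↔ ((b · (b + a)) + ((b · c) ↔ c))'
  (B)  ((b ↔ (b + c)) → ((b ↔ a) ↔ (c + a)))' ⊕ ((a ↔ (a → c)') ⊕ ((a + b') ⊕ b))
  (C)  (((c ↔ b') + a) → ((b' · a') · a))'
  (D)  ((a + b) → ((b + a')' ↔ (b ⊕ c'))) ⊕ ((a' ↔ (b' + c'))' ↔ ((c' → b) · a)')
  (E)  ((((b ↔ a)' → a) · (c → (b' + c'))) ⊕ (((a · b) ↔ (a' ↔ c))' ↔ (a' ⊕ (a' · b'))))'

B

(A) disagrees with H on (0,1,1) (formula → 0, table → 1); rule it out.
(C) disagrees with H on (0,0,0) (formula → 0, table → 1); rule it out.
(D) disagrees with H on (0,0,1) (formula → 1, table → 0); rule it out.
(E) disagrees with H on (0,1,0) (formula → 1, table → 0); rule it out.
Only (B) survives; checking it on all 8 rows confirms it matches H.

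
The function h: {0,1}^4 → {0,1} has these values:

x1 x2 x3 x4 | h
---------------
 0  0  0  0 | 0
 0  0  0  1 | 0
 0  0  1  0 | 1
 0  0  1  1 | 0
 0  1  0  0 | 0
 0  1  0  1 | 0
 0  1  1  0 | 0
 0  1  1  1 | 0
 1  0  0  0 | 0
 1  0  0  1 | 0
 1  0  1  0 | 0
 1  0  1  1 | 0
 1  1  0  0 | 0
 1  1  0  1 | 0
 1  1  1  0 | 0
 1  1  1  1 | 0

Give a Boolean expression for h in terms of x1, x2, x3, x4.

h(x1, x2, x3, x4) = ((not x1 and not x2) and x3) and not x4

h is 1 on exactly one input, (0,0,1,0), whose minterm is ¬x1·¬x2·x3·¬x4. So h is just that conjunction.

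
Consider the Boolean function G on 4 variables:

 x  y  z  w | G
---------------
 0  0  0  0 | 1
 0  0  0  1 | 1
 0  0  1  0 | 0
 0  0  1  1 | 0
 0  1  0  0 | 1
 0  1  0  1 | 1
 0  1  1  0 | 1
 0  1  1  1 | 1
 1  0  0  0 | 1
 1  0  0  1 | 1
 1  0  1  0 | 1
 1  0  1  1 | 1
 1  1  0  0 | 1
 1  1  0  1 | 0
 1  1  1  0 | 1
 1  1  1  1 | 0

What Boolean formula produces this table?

G(x, y, z, w) = ~((((((~x & ~y) & z) & ~w) | (((~x & ~y) & z) & w)) | (((x & y) & ~z) & w)) | (((x & y) & z) & w))

The 0-rows are (0,0,1,0), (0,0,1,1), (1,1,0,1), (1,1,1,1). Take each as a conjunction (¬x·¬y·z·¬w, ¬x·¬y·z·w, x·y·¬z·w, x·y·z·w), form their disjunction, and complement — that gives a formula that is 1 everywhere G is.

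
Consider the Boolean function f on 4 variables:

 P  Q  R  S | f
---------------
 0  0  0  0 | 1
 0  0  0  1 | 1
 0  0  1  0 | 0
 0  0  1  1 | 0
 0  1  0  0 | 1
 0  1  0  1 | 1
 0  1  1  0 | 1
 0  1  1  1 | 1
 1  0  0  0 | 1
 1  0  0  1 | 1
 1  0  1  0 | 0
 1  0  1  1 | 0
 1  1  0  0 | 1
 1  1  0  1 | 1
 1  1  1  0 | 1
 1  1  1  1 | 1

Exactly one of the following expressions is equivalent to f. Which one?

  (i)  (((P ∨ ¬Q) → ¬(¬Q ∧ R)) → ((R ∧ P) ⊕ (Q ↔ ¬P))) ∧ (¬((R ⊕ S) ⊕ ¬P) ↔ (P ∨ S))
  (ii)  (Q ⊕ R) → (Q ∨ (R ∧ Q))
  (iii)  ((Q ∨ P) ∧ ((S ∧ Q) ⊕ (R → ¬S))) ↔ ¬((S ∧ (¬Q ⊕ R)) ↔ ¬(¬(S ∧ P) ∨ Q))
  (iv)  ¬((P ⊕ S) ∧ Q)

ii

(i): at (0,0,0,0) it gives 0, but f = 1 — eliminated.
(iii): at (0,0,0,1) it gives 0, but f = 1 — eliminated.
(iv): at (0,0,1,0) it gives 1, but f = 0 — eliminated.
Only (ii) survives; checking it on all 16 rows confirms it matches f.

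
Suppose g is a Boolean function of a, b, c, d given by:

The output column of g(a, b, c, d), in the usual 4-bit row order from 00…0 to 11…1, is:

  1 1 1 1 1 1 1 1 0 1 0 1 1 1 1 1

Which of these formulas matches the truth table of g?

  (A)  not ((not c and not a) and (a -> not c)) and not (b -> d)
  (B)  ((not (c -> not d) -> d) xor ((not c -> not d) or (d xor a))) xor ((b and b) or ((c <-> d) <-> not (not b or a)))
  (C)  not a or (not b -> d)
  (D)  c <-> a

(A) disagrees with g on (0,0,0,0) (formula → 0, table → 1); rule it out.
(B) disagrees with g on (0,0,0,0) (formula → 0, table → 1); rule it out.
(D) disagrees with g on (0,0,1,0) (formula → 0, table → 1); rule it out.
(C) is the remaining candidate, and it agrees with g on all 16 inputs.

C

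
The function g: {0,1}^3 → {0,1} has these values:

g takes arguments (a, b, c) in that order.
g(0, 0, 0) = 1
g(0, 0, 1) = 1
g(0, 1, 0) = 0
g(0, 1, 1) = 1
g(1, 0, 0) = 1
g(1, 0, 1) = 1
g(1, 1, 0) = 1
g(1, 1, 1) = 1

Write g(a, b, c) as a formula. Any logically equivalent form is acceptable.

Only row (0,1,0) gives 0. So g is 1 everywhere except there — the complement of the minterm ¬a·b·¬c.

g(a, b, c) = ((a' · b) · c')'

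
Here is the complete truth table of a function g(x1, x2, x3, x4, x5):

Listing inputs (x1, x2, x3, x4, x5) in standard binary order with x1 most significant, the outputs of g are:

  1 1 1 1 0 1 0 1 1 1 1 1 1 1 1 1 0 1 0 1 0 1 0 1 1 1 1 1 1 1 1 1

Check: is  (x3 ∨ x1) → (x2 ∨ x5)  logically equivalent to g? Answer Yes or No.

Check the formula against g row by row:
  x1=0, x2=0, x3=0, x4=0, x5=0: formula gives 1, g = 1 ✓
  x1=0, x2=0, x3=0, x4=0, x5=1: formula gives 1, g = 1 ✓
  x1=0, x2=0, x3=0, x4=1, x5=0: formula gives 1, g = 1 ✓
  x1=0, x2=0, x3=0, x4=1, x5=1: formula gives 1, g = 1 ✓
  …and likewise for the remaining 28 rows.
No disagreement on any input; they are logically equivalent.

Yes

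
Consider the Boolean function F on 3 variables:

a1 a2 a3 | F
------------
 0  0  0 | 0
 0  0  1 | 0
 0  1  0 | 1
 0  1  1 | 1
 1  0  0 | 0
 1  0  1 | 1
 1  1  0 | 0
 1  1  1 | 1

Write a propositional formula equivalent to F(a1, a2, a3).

The 1-rows are (0,1,0), (0,1,1), (1,0,1), (1,1,1). Each contributes one minterm — ¬a1·a2·¬a3; ¬a1·a2·a3; a1·¬a2·a3; a1·a2·a3 — and their disjunction is a sum-of-products form of F.

F(a1, a2, a3) = ((((¬a1 ∧ a2) ∧ ¬a3) ∨ ((¬a1 ∧ a2) ∧ a3)) ∨ ((a1 ∧ ¬a2) ∧ a3)) ∨ ((a1 ∧ a2) ∧ a3)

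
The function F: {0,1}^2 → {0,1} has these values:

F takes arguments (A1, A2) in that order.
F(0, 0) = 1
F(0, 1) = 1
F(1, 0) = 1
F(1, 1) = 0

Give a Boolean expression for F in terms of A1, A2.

The output is 0 only when every input is 1 — NAND of all inputs.

F(A1, A2) = (A1 · A2)'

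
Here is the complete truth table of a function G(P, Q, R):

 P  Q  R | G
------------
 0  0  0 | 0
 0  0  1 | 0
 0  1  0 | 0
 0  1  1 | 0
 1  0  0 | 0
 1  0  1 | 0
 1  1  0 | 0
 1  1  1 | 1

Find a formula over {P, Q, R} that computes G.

G(P, Q, R) = (P & Q) & R

The output is 1 only when every input is 1 — the AND of all inputs.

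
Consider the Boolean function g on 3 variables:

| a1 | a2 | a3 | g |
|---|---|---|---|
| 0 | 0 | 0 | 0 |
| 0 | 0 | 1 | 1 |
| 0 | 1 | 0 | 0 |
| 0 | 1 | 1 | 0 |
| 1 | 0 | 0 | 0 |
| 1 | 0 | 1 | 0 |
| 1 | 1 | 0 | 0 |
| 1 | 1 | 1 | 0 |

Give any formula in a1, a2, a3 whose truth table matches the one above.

g(a1, a2, a3) = (a1' · a2') · a3

g is 1 on exactly one input, (0,0,1), whose minterm is ¬a1·¬a2·a3. So g is just that conjunction.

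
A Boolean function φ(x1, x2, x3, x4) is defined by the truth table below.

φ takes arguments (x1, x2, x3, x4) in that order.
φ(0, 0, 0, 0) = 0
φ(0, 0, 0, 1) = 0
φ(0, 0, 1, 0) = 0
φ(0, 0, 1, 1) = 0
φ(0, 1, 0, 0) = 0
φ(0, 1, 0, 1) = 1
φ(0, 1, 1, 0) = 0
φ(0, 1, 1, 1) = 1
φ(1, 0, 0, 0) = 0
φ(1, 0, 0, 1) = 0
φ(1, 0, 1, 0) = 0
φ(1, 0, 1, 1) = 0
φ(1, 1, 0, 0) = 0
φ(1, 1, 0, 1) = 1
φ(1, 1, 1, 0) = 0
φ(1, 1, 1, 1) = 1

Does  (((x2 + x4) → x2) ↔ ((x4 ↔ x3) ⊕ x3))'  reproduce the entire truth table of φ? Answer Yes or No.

Test each input against both φ and the formula:
  x1=0, x2=0, x3=0, x4=0: formula gives 0, φ = 0 ✓
  x1=0, x2=0, x3=0, x4=1: formula gives 0, φ = 0 ✓
  x1=0, x2=0, x3=1, x4=0: formula gives 0, φ = 0 ✓
  x1=0, x2=0, x3=1, x4=1: formula gives 0, φ = 0 ✓
  …and likewise for the remaining 12 rows.
No disagreement on any input; they are logically equivalent.

Yes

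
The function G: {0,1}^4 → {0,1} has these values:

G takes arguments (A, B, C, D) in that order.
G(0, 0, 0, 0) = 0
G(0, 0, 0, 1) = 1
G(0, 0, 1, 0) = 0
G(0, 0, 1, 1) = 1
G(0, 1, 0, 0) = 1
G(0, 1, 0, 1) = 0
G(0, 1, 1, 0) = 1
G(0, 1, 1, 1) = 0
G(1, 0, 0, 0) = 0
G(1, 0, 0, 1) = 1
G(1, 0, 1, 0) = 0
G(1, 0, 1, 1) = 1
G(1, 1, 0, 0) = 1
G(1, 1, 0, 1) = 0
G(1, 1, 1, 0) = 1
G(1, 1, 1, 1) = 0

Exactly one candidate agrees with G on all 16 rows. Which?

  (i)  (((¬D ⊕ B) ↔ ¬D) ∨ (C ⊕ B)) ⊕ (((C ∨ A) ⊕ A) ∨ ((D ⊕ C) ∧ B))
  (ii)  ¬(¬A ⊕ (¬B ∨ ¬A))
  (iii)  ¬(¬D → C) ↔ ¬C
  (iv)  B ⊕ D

(i): at (0,0,0,0) it gives 1, but G = 0 — eliminated.
(ii): at (0,0,0,0) it gives 1, but G = 0 — eliminated.
(iii): at (0,0,0,0) it gives 1, but G = 0 — eliminated.
That leaves (iv). Evaluating it on every row reproduces the table of G exactly.

iv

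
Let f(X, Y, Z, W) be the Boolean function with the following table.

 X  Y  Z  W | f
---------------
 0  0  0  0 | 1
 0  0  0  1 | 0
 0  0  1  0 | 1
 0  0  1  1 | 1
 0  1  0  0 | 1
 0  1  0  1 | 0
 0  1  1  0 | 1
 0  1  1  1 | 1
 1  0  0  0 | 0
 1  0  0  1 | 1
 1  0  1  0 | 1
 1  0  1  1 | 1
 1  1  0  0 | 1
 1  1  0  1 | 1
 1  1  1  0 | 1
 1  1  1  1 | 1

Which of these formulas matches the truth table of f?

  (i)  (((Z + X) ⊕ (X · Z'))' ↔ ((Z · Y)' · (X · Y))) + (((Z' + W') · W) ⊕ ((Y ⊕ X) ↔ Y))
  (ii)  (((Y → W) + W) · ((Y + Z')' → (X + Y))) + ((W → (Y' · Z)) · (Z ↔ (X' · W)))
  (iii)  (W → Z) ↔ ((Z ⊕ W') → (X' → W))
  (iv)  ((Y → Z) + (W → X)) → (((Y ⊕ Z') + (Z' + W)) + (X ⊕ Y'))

i

(ii): at (0,0,0,1) it gives 1, but f = 0 — eliminated.
(iii): at (0,0,0,0) it gives 0, but f = 1 — eliminated.
(iv): at (0,0,0,1) it gives 1, but f = 0 — eliminated.
(i) is the remaining candidate, and it agrees with f on all 16 inputs.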